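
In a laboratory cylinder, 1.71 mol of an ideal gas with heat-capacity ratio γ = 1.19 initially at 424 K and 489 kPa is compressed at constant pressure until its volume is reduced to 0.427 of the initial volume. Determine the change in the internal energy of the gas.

-18200 J

V₁ = nRT₁/P₁ = 1.71×8.314×424/489 = 12.3 L.
Isobaric: P stays 489 kPa; V/T = const ⇒ T₂ = 181 K, V₂ = 5.26 L.
For an ideal gas ΔU = nCvΔT with Cv = R/(γ−1) = 43.8 J/(mol·K).
ΔU = 1.71×43.8×(181−424) = -18200 J.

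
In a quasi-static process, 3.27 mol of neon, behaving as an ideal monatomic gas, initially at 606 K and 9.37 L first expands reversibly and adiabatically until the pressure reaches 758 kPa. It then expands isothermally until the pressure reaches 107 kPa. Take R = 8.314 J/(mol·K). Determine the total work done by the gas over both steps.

P₁ = nRT₁/V₁ = 3.27×8.314×606/9.37 = 1760 kPa.
Step 1 — Adiabatic: T₂/T₁ = (P₂/P₁)^((γ−1)/γ) ⇒ T₂ = 606×(0.431)^0.400 = 433 K; V₂ = 15.5 L.
ΔU = nCvΔT = 3.27×12.5×(433−606) = -7060 J.
Q = 0 for an adiabatic process, so W = −ΔU = 7060 J.
State after step 1: P = 758 kPa, V = 15.5 L, T = 433 K.
Step 2 — Isothermal: T stays 433 K; PV = const ⇒ V₂ = 110 L, P₂ = 107 kPa.
ΔU = 0 (ideal gas, T constant).
W = nRT ln(V₂/V₁) = 3.27×8.314×433×ln(7.08) = 23000 J.
Q = ΔU + W = 23000 J.
Net over both steps: W = 30100 J, Q = 23000 J, ΔU = -7060 J.

30100 J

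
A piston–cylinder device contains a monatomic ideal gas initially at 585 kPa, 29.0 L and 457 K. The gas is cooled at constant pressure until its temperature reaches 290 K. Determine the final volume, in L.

Isobaric: P stays 585 kPa; V/T = const ⇒ T₂ = 290 K, V₂ = 18.4 L.

18.4 L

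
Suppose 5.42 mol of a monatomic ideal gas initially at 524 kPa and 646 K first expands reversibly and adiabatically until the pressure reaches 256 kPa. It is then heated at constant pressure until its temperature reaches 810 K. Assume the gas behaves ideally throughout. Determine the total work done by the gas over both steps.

25500 J

V₁ = nRT₁/P₁ = 5.42×8.314×646/524 = 55.6 L.
Step 1 — Adiabatic: T₂/T₁ = (P₂/P₁)^((γ−1)/γ) ⇒ T₂ = 646×(0.489)^0.400 = 485 K; V₂ = 85.4 L.
ΔU = nCvΔT = 5.42×12.5×(485−646) = -10900 J.
Q = 0 for an adiabatic process, so W = −ΔU = 10900 J.
State after step 1: P = 256 kPa, V = 85.4 L, T = 485 K.
Step 2 — Isobaric: P stays 256 kPa; V/T = const ⇒ T₂ = 810 K, V₂ = 143 L.
W = PΔV = 256×(143−85.4) kPa·L = 14600 J.
ΔU = nCvΔT = 5.42×12.5×(810−485) = 22000 J.
Q = ΔU + W = nCpΔT = 36600 J.
Net over both steps: W = 25500 J, Q = 36600 J, ΔU = 11100 J.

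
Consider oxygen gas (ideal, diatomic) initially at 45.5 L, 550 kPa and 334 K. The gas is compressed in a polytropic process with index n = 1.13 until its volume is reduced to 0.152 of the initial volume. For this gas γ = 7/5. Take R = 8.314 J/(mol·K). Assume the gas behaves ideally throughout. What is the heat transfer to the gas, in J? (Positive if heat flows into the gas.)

-36100 J

n = P₁V₁/(RT₁) = 550×45.5/(8.314×334) = 9.01 mol.
Polytropic n=1.13: T₂ = T₁(V₁/V₂)^(n−1) = 334×(6.58)^0.13 = 427 K; P₂ = P₁(V₁/V₂)^n = 4620 kPa.
W = (P₁V₁−P₂V₂)/(n−1) = (550×45.5−4620×6.92)/0.13 = -53400 J.
ΔU = nCvΔT = 9.01×20.8×(427−334) = 17400 J.
Q = ΔU + W = -36100 J.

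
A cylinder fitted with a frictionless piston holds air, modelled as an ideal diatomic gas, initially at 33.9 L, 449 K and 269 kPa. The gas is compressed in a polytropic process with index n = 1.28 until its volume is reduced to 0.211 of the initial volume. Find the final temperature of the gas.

694 K

Polytropic n=1.28: T₂ = T₁(V₁/V₂)^(n−1) = 449×(4.74)^0.28 = 694 K; P₂ = P₁(V₁/V₂)^n = 1970 kPa.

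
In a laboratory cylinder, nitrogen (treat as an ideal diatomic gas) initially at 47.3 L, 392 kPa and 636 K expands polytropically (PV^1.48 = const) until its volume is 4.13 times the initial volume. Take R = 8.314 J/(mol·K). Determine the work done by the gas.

n = P₁V₁/(RT₁) = 392×47.3/(8.314×636) = 3.51 mol.
Polytropic n=1.48: T₂ = T₁(V₁/V₂)^(n−1) = 636×(0.242)^0.48 = 322 K; P₂ = P₁(V₁/V₂)^n = 48.0 kPa.
W = (P₁V₁−P₂V₂)/(n−1) = (392×47.3−48.0×195)/0.48 = 19100 J.

19100 J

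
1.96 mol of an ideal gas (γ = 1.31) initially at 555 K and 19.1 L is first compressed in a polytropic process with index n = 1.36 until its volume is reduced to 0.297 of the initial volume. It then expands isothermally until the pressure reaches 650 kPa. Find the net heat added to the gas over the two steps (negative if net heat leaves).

P₁ = nRT₁/V₁ = 1.96×8.314×555/19.1 = 474 kPa.
Step 1 — Polytropic n=1.36: T₂ = T₁(V₁/V₂)^(n−1) = 555×(3.37)^0.36 = 859 K; P₂ = P₁(V₁/V₂)^n = 2470 kPa.
W = (P₁V₁−P₂V₂)/(n−1) = (474×19.1−2470×5.67)/0.36 = -13800 J.
ΔU = nCvΔT = 1.96×26.8×(859−555) = 16000 J.
Q = ΔU + W = 2220 J.
State after step 1: P = 2470 kPa, V = 5.67 L, T = 859 K.
Step 2 — Isothermal: T stays 859 K; PV = const ⇒ V₂ = 21.5 L, P₂ = 650 kPa.
ΔU = 0 (ideal gas, T constant).
W = nRT ln(V₂/V₁) = 1.96×8.314×859×ln(3.80) = 18700 J.
Q = ΔU + W = 18700 J.
Net over both steps: W = 4910 J, Q = 20900 J, ΔU = 16000 J.

20900 J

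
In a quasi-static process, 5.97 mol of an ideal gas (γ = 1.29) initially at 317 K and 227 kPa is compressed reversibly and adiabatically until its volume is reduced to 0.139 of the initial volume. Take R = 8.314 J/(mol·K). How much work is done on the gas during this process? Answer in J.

V₁ = nRT₁/P₁ = 5.97×8.314×317/227 = 69.3 L.
Adiabatic: TV^(γ−1) = const ⇒ T₂ = 317×(7.19)^0.290 = 562 K; PV^γ = const ⇒ P₂ = 2890 kPa.
ΔU = nCvΔT = 5.97×28.7×(562−317) = 41900 J.
Q = 0 for an adiabatic process, so W = −ΔU = -41900 J.
Work done on the gas = −W_by = 41900 J.

41900 J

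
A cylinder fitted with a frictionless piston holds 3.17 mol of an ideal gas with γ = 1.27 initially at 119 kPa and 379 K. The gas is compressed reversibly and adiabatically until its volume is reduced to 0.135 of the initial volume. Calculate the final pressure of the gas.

1510 kPa

V₁ = nRT₁/P₁ = 3.17×8.314×379/119 = 83.9 L.
Adiabatic: TV^(γ−1) = const ⇒ T₂ = 379×(7.41)^0.270 = 651 K; PV^γ = const ⇒ P₂ = 1510 kPa.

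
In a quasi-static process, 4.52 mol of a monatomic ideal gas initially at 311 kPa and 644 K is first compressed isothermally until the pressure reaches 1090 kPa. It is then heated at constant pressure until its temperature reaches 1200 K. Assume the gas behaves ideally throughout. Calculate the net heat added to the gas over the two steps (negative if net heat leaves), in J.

21900 J

V₁ = nRT₁/P₁ = 4.52×8.314×644/311 = 77.8 L.
Step 1 — Isothermal: T stays 644 K; PV = const ⇒ V₂ = 22.2 L, P₂ = 1090 kPa.
ΔU = 0 (ideal gas, T constant).
W = nRT ln(V₂/V₁) = 4.52×8.314×644×ln(0.285) = -30400 J.
Q = ΔU + W = -30400 J.
State after step 1: P = 1090 kPa, V = 22.2 L, T = 644 K.
Step 2 — Isobaric: P stays 1090 kPa; V/T = const ⇒ T₂ = 1200 K, V₂ = 41.4 L.
W = PΔV = 1090×(41.4−22.2) kPa·L = 20900 J.
ΔU = nCvΔT = 4.52×12.5×(1200−644) = 31300 J.
Q = ΔU + W = nCpΔT = 52200 J.
Net over both steps: W = -9460 J, Q = 21900 J, ΔU = 31300 J.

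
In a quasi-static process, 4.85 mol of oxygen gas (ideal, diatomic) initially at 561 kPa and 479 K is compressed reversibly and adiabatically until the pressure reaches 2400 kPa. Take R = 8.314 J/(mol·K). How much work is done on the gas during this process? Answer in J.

V₁ = nRT₁/P₁ = 4.85×8.314×479/561 = 34.4 L.
Adiabatic: T₂/T₁ = (P₂/P₁)^((γ−1)/γ) ⇒ T₂ = 479×(4.28)^0.286 = 726 K; V₂ = 12.2 L.
ΔU = nCvΔT = 4.85×20.8×(726−479) = 24900 J.
Q = 0 for an adiabatic process, so W = −ΔU = -24900 J.
Work done on the gas = −W_by = 24900 J.

24900 J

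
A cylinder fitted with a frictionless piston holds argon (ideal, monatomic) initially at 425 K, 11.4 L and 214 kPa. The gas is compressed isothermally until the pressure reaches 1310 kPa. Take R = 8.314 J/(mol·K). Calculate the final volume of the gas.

1.86 L

Isothermal: T stays 425 K; PV = const ⇒ V₂ = 1.86 L, P₂ = 1310 kPa.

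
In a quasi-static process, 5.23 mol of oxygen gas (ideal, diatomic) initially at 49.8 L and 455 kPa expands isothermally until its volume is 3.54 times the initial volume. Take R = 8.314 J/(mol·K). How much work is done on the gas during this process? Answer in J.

-28600 J

T₁ = P₁V₁/(nR) = 455×49.8/(5.23×8.314) = 521 K.
Isothermal: T stays 521 K; PV = const ⇒ V₂ = 176 L, P₂ = 129 kPa.
W = nRT ln(V₂/V₁) = 5.23×8.314×521×ln(3.54) = 28600 J.
Work done on the gas = −W_by = -28600 J.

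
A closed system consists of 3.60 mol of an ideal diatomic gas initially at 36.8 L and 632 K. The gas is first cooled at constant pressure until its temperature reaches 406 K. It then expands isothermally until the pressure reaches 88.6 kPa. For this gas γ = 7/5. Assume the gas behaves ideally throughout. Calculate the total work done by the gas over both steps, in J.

14600 J

P₁ = nRT₁/V₁ = 3.60×8.314×632/36.8 = 514 kPa.
Step 1 — Isobaric: P stays 514 kPa; V/T = const ⇒ T₂ = 406 K, V₂ = 23.6 L.
W = PΔV = 514×(23.6−36.8) kPa·L = -6760 J.
ΔU = nCvΔT = 3.60×20.8×(406−632) = -16900 J.
Q = ΔU + W = nCpΔT = -23700 J.
State after step 1: P = 514 kPa, V = 23.6 L, T = 406 K.
Step 2 — Isothermal: T stays 406 K; PV = const ⇒ V₂ = 137 L, P₂ = 88.6 kPa.
ΔU = 0 (ideal gas, T constant).
W = nRT ln(V₂/V₁) = 3.60×8.314×406×ln(5.80) = 21400 J.
Q = ΔU + W = 21400 J.
Net over both steps: W = 14600 J, Q = -2310 J, ΔU = -16900 J.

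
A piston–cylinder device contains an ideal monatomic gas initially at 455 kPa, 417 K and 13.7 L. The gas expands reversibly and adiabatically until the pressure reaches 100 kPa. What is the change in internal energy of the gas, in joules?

n = P₁V₁/(RT₁) = 455×13.7/(8.314×417) = 1.80 mol.
Adiabatic: T₂/T₁ = (P₂/P₁)^((γ−1)/γ) ⇒ T₂ = 417×(0.220)^0.400 = 227 K; V₂ = 34.0 L.
For an ideal gas ΔU = nCvΔT with Cv = (3/2)R = 12.5 J/(mol·K).
ΔU = 1.80×12.5×(227−417) = -4250 J.

-4250 J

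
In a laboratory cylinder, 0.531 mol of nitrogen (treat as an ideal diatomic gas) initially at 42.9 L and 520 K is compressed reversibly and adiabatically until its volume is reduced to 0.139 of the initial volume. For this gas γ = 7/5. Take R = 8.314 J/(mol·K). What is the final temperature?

P₁ = nRT₁/V₁ = 0.531×8.314×520/42.9 = 53.5 kPa.
Adiabatic: TV^(γ−1) = const ⇒ T₂ = 520×(7.19)^0.400 = 1140 K; PV^γ = const ⇒ P₂ = 848 kPa.

1140 K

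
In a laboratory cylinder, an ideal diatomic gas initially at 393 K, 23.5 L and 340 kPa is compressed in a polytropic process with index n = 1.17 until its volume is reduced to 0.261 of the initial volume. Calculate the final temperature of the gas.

Polytropic n=1.17: T₂ = T₁(V₁/V₂)^(n−1) = 393×(3.83)^0.17 = 494 K; P₂ = P₁(V₁/V₂)^n = 1640 kPa.

494 K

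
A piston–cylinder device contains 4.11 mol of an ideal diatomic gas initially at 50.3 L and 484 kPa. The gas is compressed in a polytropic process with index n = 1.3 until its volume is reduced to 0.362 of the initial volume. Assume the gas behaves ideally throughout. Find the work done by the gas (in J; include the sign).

-28900 J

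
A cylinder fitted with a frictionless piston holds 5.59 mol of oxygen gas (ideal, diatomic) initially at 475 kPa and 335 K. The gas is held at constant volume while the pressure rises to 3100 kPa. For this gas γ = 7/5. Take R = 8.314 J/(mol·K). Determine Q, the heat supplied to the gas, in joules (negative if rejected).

215000 J

V₁ = nRT₁/P₁ = 5.59×8.314×335/475 = 32.8 L.
Isochoric: V stays 32.8 L; P/T = const ⇒ T₂ = 2190 K, P₂ = 3100 kPa.
W = 0 (no volume change).
ΔU = nCvΔT = 5.59×20.8×(2190−335) = 215000 J.
Q = ΔU = 215000 J.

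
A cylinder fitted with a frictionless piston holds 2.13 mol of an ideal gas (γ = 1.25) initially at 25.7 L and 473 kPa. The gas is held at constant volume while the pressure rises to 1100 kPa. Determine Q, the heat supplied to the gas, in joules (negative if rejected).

64500 J

T₁ = P₁V₁/(nR) = 473×25.7/(2.13×8.314) = 686 K.
Isochoric: V stays 25.7 L; P/T = const ⇒ T₂ = 1600 K, P₂ = 1100 kPa.
W = 0 (no volume change).
ΔU = nCvΔT = 2.13×33.3×(1600−686) = 64500 J.
Q = ΔU = 64500 J.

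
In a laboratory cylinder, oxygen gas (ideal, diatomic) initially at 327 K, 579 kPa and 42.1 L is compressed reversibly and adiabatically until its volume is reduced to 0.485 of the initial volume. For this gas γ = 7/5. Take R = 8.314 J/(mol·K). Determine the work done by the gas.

n = P₁V₁/(RT₁) = 579×42.1/(8.314×327) = 8.97 mol.
Adiabatic: TV^(γ−1) = const ⇒ T₂ = 327×(2.06)^0.400 = 437 K; PV^γ = const ⇒ P₂ = 1590 kPa.
ΔU = nCvΔT = 8.97×20.8×(437−327) = 20500 J.
Q = 0 for an adiabatic process, so W = −ΔU = -20500 J.

-20500 J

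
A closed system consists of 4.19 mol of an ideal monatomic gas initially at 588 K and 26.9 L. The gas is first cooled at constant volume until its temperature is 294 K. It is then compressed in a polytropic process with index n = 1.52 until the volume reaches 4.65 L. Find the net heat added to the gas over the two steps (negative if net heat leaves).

-21800 J

P₁ = nRT₁/V₁ = 4.19×8.314×588/26.9 = 761 kPa.
Step 1 — Isochoric: V stays 26.9 L; P/T = const ⇒ T₂ = 294 K, P₂ = 381 kPa.
W = 0 (no volume change).
ΔU = nCvΔT = 4.19×12.5×(294−588) = -15400 J.
Q = ΔU = -15400 J.
State after step 1: P = 381 kPa, V = 26.9 L, T = 294 K.
Step 2 — Polytropic n=1.52: T₂ = T₁(V₁/V₂)^(n−1) = 294×(5.78)^0.52 = 732 K; P₂ = P₁(V₁/V₂)^n = 5490 kPa.
W = (P₁V₁−P₂V₂)/(n−1) = (381×26.9−5490×4.65)/0.52 = -29400 J.
ΔU = nCvΔT = 4.19×12.5×(732−294) = 22900 J.
Q = ΔU + W = -6460 J.
Net over both steps: W = -29400 J, Q = -21800 J, ΔU = 7540 J.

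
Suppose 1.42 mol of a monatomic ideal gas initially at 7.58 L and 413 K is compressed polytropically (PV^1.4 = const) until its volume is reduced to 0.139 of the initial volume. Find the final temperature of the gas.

909 K

P₁ = nRT₁/V₁ = 1.42×8.314×413/7.58 = 643 kPa.
Polytropic n=1.4: T₂ = T₁(V₁/V₂)^(n−1) = 413×(7.19)^0.40 = 909 K; P₂ = P₁(V₁/V₂)^n = 10200 kPa.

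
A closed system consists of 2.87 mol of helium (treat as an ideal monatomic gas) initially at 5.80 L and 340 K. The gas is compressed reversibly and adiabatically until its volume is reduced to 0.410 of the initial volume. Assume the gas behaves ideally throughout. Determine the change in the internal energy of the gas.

P₁ = nRT₁/V₁ = 2.87×8.314×340/5.80 = 1400 kPa.
Adiabatic: TV^(γ−1) = const ⇒ T₂ = 340×(2.44)^0.667 = 616 K; PV^γ = const ⇒ P₂ = 6180 kPa.
For an ideal gas ΔU = nCvΔT with Cv = (3/2)R = 12.5 J/(mol·K).
ΔU = 2.87×12.5×(616−340) = 9880 J.

9880 J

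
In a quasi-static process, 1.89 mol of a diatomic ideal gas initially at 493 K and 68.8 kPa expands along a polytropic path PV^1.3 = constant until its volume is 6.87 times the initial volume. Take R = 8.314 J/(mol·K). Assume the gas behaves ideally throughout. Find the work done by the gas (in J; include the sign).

11300 J

V₁ = nRT₁/P₁ = 1.89×8.314×493/68.8 = 113 L.
Polytropic n=1.3: T₂ = T₁(V₁/V₂)^(n−1) = 493×(0.146)^0.30 = 277 K; P₂ = P₁(V₁/V₂)^n = 5.62 kPa.
W = (P₁V₁−P₂V₂)/(n−1) = (68.8×113−5.62×774)/0.30 = 11300 J.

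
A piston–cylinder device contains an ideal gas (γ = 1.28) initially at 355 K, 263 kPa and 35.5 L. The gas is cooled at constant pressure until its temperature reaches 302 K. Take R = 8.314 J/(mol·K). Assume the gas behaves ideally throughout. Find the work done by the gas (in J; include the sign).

n = P₁V₁/(RT₁) = 263×35.5/(8.314×355) = 3.16 mol.
Isobaric: P stays 263 kPa; V/T = const ⇒ T₂ = 302 K, V₂ = 30.2 L.
W = PΔV = 263×(30.2−35.5) kPa·L = -1390 J.

-1390 J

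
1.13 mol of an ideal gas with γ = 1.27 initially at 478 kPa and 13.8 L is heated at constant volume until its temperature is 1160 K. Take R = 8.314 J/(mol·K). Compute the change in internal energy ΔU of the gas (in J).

T₁ = P₁V₁/(nR) = 478×13.8/(1.13×8.314) = 702 K.
Isochoric: V stays 13.8 L; P/T = const ⇒ T₂ = 1160 K, P₂ = 790 kPa.
For an ideal gas ΔU = nCvΔT with Cv = R/(γ−1) = 30.8 J/(mol·K).
ΔU = 1.13×30.8×(1160−702) = 15900 J.

15900 J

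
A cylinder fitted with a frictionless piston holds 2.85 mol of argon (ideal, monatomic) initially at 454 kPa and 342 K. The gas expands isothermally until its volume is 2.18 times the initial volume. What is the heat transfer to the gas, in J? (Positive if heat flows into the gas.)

6320 J

V₁ = nRT₁/P₁ = 2.85×8.314×342/454 = 17.8 L.
Isothermal: T stays 342 K; PV = const ⇒ V₂ = 38.9 L, P₂ = 208 kPa.
ΔU = 0 (ideal gas, T constant).
W = nRT ln(V₂/V₁) = 2.85×8.314×342×ln(2.18) = 6320 J.
Q = ΔU + W = 6320 J.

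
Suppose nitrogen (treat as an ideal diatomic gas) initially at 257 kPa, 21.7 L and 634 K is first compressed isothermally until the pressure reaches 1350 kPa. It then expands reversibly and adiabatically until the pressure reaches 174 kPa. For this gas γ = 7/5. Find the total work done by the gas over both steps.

n = P₁V₁/(RT₁) = 257×21.7/(8.314×634) = 1.06 mol.
Step 1 — Isothermal: T stays 634 K; PV = const ⇒ V₂ = 4.13 L, P₂ = 1350 kPa.
ΔU = 0 (ideal gas, T constant).
W = nRT ln(V₂/V₁) = 1.06×8.314×634×ln(0.190) = -9250 J.
Q = ΔU + W = -9250 J.
State after step 1: P = 1350 kPa, V = 4.13 L, T = 634 K.
Step 2 — Adiabatic: T₂/T₁ = (P₂/P₁)^((γ−1)/γ) ⇒ T₂ = 634×(0.129)^0.286 = 353 K; V₂ = 17.8 L.
ΔU = nCvΔT = 1.06×20.8×(353−634) = -6180 J.
Q = 0 for an adiabatic process, so W = −ΔU = 6180 J.
Net over both steps: W = -3070 J, Q = -9250 J, ΔU = -6180 J.

-3070 J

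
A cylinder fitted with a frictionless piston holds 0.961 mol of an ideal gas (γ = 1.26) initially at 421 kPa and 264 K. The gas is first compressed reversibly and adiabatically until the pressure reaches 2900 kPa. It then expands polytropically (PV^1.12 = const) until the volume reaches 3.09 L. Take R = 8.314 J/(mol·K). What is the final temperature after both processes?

V₁ = nRT₁/P₁ = 0.961×8.314×264/421 = 5.01 L.
Step 1 — Adiabatic: T₂/T₁ = (P₂/P₁)^((γ−1)/γ) ⇒ T₂ = 264×(6.89)^0.206 = 393 K; V₂ = 1.08 L.
ΔU = nCvΔT = 0.961×32.0×(393−264) = 3970 J.
Q = 0 for an adiabatic process, so W = −ΔU = -3970 J.
State after step 1: P = 2900 kPa, V = 1.08 L, T = 393 K.
Step 2 — Polytropic n=1.12: T₂ = T₁(V₁/V₂)^(n−1) = 393×(0.351)^0.12 = 347 K; P₂ = P₁(V₁/V₂)^n = 896 kPa.
W = (P₁V₁−P₂V₂)/(n−1) = (2900×1.08−896×3.09)/0.12 = 3090 J.
ΔU = nCvΔT = 0.961×32.0×(347−393) = -1430 J.
Q = ΔU + W = 1670 J.
Net over both steps: W = -874 J, Q = 1670 J, ΔU = 2540 J.

347 K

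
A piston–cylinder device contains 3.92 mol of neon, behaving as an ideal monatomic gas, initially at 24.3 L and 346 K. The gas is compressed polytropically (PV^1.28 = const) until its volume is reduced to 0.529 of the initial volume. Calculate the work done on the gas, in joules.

7860 J

P₁ = nRT₁/V₁ = 3.92×8.314×346/24.3 = 464 kPa.
Polytropic n=1.28: T₂ = T₁(V₁/V₂)^(n−1) = 346×(1.89)^0.28 = 414 K; P₂ = P₁(V₁/V₂)^n = 1050 kPa.
W = (P₁V₁−P₂V₂)/(n−1) = (464×24.3−1050×12.9)/0.28 = -7860 J.
Work done on the gas = −W_by = 7860 J.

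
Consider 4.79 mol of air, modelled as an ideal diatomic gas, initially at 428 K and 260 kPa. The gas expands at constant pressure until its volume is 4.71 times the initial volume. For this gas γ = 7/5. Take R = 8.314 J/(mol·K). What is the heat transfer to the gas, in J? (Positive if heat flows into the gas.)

V₁ = nRT₁/P₁ = 4.79×8.314×428/260 = 65.6 L.
Isobaric: P stays 260 kPa; V/T = const ⇒ T₂ = 2020 K, V₂ = 309 L.
W = PΔV = 260×(309−65.6) kPa·L = 63200 J.
ΔU = nCvΔT = 4.79×20.8×(2020−428) = 158000 J.
Q = ΔU + W = nCpΔT = 221000 J.

221000 J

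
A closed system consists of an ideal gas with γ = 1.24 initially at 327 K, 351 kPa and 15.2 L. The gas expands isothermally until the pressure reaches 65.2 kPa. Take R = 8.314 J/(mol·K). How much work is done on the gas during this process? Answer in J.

-8980 J

n = P₁V₁/(RT₁) = 351×15.2/(8.314×327) = 1.96 mol.
Isothermal: T stays 327 K; PV = const ⇒ V₂ = 81.8 L, P₂ = 65.2 kPa.
W = nRT ln(V₂/V₁) = 1.96×8.314×327×ln(5.38) = 8980 J.
Work done on the gas = −W_by = -8980 J.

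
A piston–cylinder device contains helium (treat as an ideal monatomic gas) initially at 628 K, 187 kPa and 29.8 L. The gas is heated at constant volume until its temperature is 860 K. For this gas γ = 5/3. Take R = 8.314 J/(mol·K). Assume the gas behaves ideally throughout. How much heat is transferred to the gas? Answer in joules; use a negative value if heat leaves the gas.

3090 J

n = P₁V₁/(RT₁) = 187×29.8/(8.314×628) = 1.07 mol.
Isochoric: V stays 29.8 L; P/T = const ⇒ T₂ = 860 K, P₂ = 256 kPa.
W = 0 (no volume change).
ΔU = nCvΔT = 1.07×12.5×(860−628) = 3090 J.
Q = ΔU = 3090 J.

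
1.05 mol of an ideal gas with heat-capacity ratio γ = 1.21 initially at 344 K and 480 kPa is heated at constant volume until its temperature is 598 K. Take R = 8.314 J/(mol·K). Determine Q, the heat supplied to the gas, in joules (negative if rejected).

V₁ = nRT₁/P₁ = 1.05×8.314×344/480 = 6.26 L.
Isochoric: V stays 6.26 L; P/T = const ⇒ T₂ = 598 K, P₂ = 834 kPa.
W = 0 (no volume change).
ΔU = nCvΔT = 1.05×39.6×(598−344) = 10600 J.
Q = ΔU = 10600 J.

10600 J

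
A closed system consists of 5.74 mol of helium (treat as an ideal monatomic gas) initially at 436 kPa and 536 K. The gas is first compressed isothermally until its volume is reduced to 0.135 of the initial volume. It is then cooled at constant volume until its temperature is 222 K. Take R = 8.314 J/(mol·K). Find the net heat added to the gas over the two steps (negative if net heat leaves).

V₁ = nRT₁/P₁ = 5.74×8.314×536/436 = 58.7 L.
Step 1 — Isothermal: T stays 536 K; PV = const ⇒ V₂ = 7.92 L, P₂ = 3230 kPa.
ΔU = 0 (ideal gas, T constant).
W = nRT ln(V₂/V₁) = 5.74×8.314×536×ln(0.135) = -51200 J.
Q = ΔU + W = -51200 J.
State after step 1: P = 3230 kPa, V = 7.92 L, T = 536 K.
Step 2 — Isochoric: V stays 7.92 L; P/T = const ⇒ T₂ = 222 K, P₂ = 1340 kPa.
W = 0 (no volume change).
ΔU = nCvΔT = 5.74×12.5×(222−536) = -22500 J.
Q = ΔU = -22500 J.
Net over both steps: W = -51200 J, Q = -73700 J, ΔU = -22500 J.

-73700 J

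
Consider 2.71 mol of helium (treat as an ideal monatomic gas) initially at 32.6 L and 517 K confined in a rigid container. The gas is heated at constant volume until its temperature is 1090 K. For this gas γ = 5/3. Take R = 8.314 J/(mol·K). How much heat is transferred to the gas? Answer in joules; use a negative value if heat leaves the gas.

P₁ = nRT₁/V₁ = 2.71×8.314×517/32.6 = 357 kPa.
Isochoric: V stays 32.6 L; P/T = const ⇒ T₂ = 1090 K, P₂ = 753 kPa.
W = 0 (no volume change).
ΔU = nCvΔT = 2.71×12.5×(1090−517) = 19400 J.
Q = ΔU = 19400 J.

19400 J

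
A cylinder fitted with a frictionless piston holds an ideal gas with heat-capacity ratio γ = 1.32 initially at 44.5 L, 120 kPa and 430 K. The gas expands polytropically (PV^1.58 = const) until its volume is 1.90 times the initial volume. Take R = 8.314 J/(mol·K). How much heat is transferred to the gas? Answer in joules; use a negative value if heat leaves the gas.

n = P₁V₁/(RT₁) = 120×44.5/(8.314×430) = 1.49 mol.
Polytropic n=1.58: T₂ = T₁(V₁/V₂)^(n−1) = 430×(0.526)^0.58 = 296 K; P₂ = P₁(V₁/V₂)^n = 43.5 kPa.
W = (P₁V₁−P₂V₂)/(n−1) = (120×44.5−43.5×84.5)/0.58 = 2860 J.
ΔU = nCvΔT = 1.49×26.0×(296−430) = -5190 J.
Q = ΔU + W = -2330 J.

-2330 J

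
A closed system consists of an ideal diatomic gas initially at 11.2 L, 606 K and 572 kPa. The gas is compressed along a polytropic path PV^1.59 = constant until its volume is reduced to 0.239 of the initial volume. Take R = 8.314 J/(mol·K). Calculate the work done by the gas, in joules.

n = P₁V₁/(RT₁) = 572×11.2/(8.314×606) = 1.27 mol.
Polytropic n=1.59: T₂ = T₁(V₁/V₂)^(n−1) = 606×(4.18)^0.59 = 1410 K; P₂ = P₁(V₁/V₂)^n = 5570 kPa.
W = (P₁V₁−P₂V₂)/(n−1) = (572×11.2−5570×2.68)/0.59 = -14400 J.

-14400 J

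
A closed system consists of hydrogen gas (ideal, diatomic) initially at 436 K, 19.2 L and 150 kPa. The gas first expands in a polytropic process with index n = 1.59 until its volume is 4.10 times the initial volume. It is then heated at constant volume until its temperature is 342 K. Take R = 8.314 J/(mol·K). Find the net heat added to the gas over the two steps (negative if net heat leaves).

n = P₁V₁/(RT₁) = 150×19.2/(8.314×436) = 0.795 mol.
Step 1 — Polytropic n=1.59: T₂ = T₁(V₁/V₂)^(n−1) = 436×(0.244)^0.59 = 190 K; P₂ = P₁(V₁/V₂)^n = 15.9 kPa.
W = (P₁V₁−P₂V₂)/(n−1) = (150×19.2−15.9×78.7)/0.59 = 2760 J.
ΔU = nCvΔT = 0.795×20.8×(190−436) = -4070 J.
Q = ΔU + W = -1310 J.
State after step 1: P = 15.9 kPa, V = 78.7 L, T = 190 K.
Step 2 — Isochoric: V stays 78.7 L; P/T = const ⇒ T₂ = 342 K, P₂ = 28.7 kPa.
W = 0 (no volume change).
ΔU = nCvΔT = 0.795×20.8×(342−190) = 2520 J.
Q = ΔU = 2520 J.
Net over both steps: W = 2760 J, Q = 1210 J, ΔU = -1550 J.

1210 J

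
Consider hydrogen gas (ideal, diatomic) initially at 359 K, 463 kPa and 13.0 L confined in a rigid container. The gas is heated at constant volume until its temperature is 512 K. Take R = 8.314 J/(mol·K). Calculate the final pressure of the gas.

660 kPa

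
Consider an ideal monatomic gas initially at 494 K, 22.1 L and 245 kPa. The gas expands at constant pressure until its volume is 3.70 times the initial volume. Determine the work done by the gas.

n = P₁V₁/(RT₁) = 245×22.1/(8.314×494) = 1.32 mol.
Isobaric: P stays 245 kPa; V/T = const ⇒ T₂ = 1830 K, V₂ = 81.8 L.
W = PΔV = 245×(81.8−22.1) kPa·L = 14600 J.

14600 J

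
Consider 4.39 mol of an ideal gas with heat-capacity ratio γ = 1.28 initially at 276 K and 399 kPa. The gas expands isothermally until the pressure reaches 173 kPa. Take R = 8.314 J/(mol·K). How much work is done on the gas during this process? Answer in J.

-8420 J

V₁ = nRT₁/P₁ = 4.39×8.314×276/399 = 25.2 L.
Isothermal: T stays 276 K; PV = const ⇒ V₂ = 58.2 L, P₂ = 173 kPa.
W = nRT ln(V₂/V₁) = 4.39×8.314×276×ln(2.31) = 8420 J.
Work done on the gas = −W_by = -8420 J.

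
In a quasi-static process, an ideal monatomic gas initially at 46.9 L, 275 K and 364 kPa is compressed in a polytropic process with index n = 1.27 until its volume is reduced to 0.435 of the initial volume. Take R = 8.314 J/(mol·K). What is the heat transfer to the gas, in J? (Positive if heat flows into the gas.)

n = P₁V₁/(RT₁) = 364×46.9/(8.314×275) = 7.47 mol.
Polytropic n=1.27: T₂ = T₁(V₁/V₂)^(n−1) = 275×(2.30)^0.27 = 344 K; P₂ = P₁(V₁/V₂)^n = 1050 kPa.
W = (P₁V₁−P₂V₂)/(n−1) = (364×46.9−1050×20.4)/0.27 = -15900 J.
ΔU = nCvΔT = 7.47×12.5×(344−275) = 6450 J.
Q = ΔU + W = -9480 J.

-9480 J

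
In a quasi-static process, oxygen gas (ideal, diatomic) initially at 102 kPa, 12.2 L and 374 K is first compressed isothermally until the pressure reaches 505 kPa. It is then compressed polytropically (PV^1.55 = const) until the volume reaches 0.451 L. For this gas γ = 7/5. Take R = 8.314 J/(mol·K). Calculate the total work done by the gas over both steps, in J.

-5490 J

n = P₁V₁/(RT₁) = 102×12.2/(8.314×374) = 0.400 mol.
Step 1 — Isothermal: T stays 374 K; PV = const ⇒ V₂ = 2.46 L, P₂ = 505 kPa.
ΔU = 0 (ideal gas, T constant).
W = nRT ln(V₂/V₁) = 0.400×8.314×374×ln(0.202) = -1990 J.
Q = ΔU + W = -1990 J.
State after step 1: P = 505 kPa, V = 2.46 L, T = 374 K.
Step 2 — Polytropic n=1.55: T₂ = T₁(V₁/V₂)^(n−1) = 374×(5.46)^0.55 = 952 K; P₂ = P₁(V₁/V₂)^n = 7020 kPa.
W = (P₁V₁−P₂V₂)/(n−1) = (505×2.46−7020×0.451)/0.55 = -3490 J.
ΔU = nCvΔT = 0.400×20.8×(952−374) = 4810 J.
Q = ΔU + W = 1310 J.
Net over both steps: W = -5490 J, Q = -680 J, ΔU = 4810 J.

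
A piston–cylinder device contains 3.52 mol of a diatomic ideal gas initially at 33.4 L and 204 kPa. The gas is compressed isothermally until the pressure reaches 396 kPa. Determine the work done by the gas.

-4520 J

T₁ = P₁V₁/(nR) = 204×33.4/(3.52×8.314) = 233 K.
Isothermal: T stays 233 K; PV = const ⇒ V₂ = 17.2 L, P₂ = 396 kPa.
W = nRT ln(V₂/V₁) = 3.52×8.314×233×ln(0.515) = -4520 J.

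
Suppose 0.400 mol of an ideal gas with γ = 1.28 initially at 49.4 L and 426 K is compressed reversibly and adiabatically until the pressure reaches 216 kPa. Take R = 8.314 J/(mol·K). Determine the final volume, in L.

P₁ = nRT₁/V₁ = 0.400×8.314×426/49.4 = 28.7 kPa.
Adiabatic: T₂/T₁ = (P₂/P₁)^((γ−1)/γ) ⇒ T₂ = 426×(7.53)^0.219 = 663 K; V₂ = 10.2 L.

10.2 L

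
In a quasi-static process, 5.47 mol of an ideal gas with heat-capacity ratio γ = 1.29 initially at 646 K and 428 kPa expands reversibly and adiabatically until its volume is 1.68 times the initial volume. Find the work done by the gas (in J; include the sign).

14200 J

V₁ = nRT₁/P₁ = 5.47×8.314×646/428 = 68.6 L.
Adiabatic: TV^(γ−1) = const ⇒ T₂ = 646×(0.595)^0.290 = 556 K; PV^γ = const ⇒ P₂ = 219 kPa.
ΔU = nCvΔT = 5.47×28.7×(556−646) = -14200 J.
Q = 0 for an adiabatic process, so W = −ΔU = 14200 J.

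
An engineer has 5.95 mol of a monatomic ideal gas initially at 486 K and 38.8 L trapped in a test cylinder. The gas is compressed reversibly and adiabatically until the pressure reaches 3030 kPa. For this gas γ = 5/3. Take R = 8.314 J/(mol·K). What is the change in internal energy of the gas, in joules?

32000 J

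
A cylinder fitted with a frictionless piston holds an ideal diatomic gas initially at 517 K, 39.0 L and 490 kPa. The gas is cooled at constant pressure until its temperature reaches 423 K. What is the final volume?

31.9 L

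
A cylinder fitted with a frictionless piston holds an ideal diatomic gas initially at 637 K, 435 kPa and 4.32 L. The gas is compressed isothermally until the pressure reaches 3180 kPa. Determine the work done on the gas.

3740 J

n = P₁V₁/(RT₁) = 435×4.32/(8.314×637) = 0.355 mol.
Isothermal: T stays 637 K; PV = const ⇒ V₂ = 0.591 L, P₂ = 3180 kPa.
W = nRT ln(V₂/V₁) = 0.355×8.314×637×ln(0.137) = -3740 J.
Work done on the gas = −W_by = 3740 J.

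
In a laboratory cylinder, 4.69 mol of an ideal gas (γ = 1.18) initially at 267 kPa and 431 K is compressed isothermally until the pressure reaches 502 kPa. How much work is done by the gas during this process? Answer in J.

V₁ = nRT₁/P₁ = 4.69×8.314×431/267 = 62.9 L.
Isothermal: T stays 431 K; PV = const ⇒ V₂ = 33.5 L, P₂ = 502 kPa.
W = nRT ln(V₂/V₁) = 4.69×8.314×431×ln(0.532) = -10600 J.

-10600 J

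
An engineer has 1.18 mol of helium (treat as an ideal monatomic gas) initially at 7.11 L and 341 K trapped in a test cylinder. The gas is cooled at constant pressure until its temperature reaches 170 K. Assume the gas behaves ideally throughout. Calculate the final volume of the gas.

P₁ = nRT₁/V₁ = 1.18×8.314×341/7.11 = 471 kPa.
Isobaric: P stays 471 kPa; V/T = const ⇒ T₂ = 170 K, V₂ = 3.54 L.

3.54 L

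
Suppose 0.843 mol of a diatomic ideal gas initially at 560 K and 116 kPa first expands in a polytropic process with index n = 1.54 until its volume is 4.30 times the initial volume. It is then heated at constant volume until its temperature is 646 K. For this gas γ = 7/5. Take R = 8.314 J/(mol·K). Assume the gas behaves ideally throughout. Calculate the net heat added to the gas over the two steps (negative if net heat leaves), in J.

V₁ = nRT₁/P₁ = 0.843×8.314×560/116 = 33.8 L.
Step 1 — Polytropic n=1.54: T₂ = T₁(V₁/V₂)^(n−1) = 560×(0.233)^0.54 = 255 K; P₂ = P₁(V₁/V₂)^n = 12.3 kPa.
W = (P₁V₁−P₂V₂)/(n−1) = (116×33.8−12.3×145)/0.54 = 3960 J.
ΔU = nCvΔT = 0.843×20.8×(255−560) = -5350 J.
Q = ΔU + W = -1390 J.
State after step 1: P = 12.3 kPa, V = 145 L, T = 255 K.
Step 2 — Isochoric: V stays 145 L; P/T = const ⇒ T₂ = 646 K, P₂ = 31.1 kPa.
W = 0 (no volume change).
ΔU = nCvΔT = 0.843×20.8×(646−255) = 6860 J.
Q = ΔU = 6860 J.
Net over both steps: W = 3960 J, Q = 5470 J, ΔU = 1510 J.

5470 J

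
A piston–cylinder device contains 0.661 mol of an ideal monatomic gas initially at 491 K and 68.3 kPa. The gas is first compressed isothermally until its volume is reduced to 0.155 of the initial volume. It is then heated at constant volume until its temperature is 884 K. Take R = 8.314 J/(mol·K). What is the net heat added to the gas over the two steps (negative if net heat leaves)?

-1790 J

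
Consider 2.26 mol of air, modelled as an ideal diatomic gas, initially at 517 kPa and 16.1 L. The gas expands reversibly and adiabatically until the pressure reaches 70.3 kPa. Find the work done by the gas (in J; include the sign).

9040 J

T₁ = P₁V₁/(nR) = 517×16.1/(2.26×8.314) = 443 K.
Adiabatic: T₂/T₁ = (P₂/P₁)^((γ−1)/γ) ⇒ T₂ = 443×(0.136)^0.286 = 251 K; V₂ = 67.0 L.
ΔU = nCvΔT = 2.26×20.8×(251−443) = -9040 J.
Q = 0 for an adiabatic process, so W = −ΔU = 9040 J.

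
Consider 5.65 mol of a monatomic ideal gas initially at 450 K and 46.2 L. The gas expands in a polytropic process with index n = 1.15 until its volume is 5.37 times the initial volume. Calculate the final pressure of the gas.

66.2 kPa

P₁ = nRT₁/V₁ = 5.65×8.314×450/46.2 = 458 kPa.
Polytropic n=1.15: T₂ = T₁(V₁/V₂)^(n−1) = 450×(0.186)^0.15 = 350 K; P₂ = P₁(V₁/V₂)^n = 66.2 kPa.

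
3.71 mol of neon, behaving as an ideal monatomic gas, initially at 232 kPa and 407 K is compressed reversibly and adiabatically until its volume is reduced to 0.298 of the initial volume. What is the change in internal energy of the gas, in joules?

23400 J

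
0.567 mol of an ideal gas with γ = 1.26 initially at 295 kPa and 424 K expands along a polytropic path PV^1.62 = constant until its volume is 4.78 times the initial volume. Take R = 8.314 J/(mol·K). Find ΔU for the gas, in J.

V₁ = nRT₁/P₁ = 0.567×8.314×424/295 = 6.78 L.
Polytropic n=1.62: T₂ = T₁(V₁/V₂)^(n−1) = 424×(0.209)^0.62 = 161 K; P₂ = P₁(V₁/V₂)^n = 23.4 kPa.
For an ideal gas ΔU = nCvΔT with Cv = R/(γ−1) = 32.0 J/(mol·K).
ΔU = 0.567×32.0×(161−424) = -4770 J.

-4770 J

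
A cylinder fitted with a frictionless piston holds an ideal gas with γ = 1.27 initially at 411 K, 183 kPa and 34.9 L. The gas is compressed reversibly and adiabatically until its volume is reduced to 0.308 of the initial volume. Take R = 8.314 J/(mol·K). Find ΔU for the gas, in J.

8850 J

n = P₁V₁/(RT₁) = 183×34.9/(8.314×411) = 1.87 mol.
Adiabatic: TV^(γ−1) = const ⇒ T₂ = 411×(3.25)^0.270 = 565 K; PV^γ = const ⇒ P₂ = 817 kPa.
For an ideal gas ΔU = nCvΔT with Cv = R/(γ−1) = 30.8 J/(mol·K).
ΔU = 1.87×30.8×(565−411) = 8850 J.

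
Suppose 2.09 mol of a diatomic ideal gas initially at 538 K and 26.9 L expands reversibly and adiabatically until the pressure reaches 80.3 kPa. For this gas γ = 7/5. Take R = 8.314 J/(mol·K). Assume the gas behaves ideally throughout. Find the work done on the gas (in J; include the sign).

P₁ = nRT₁/V₁ = 2.09×8.314×538/26.9 = 348 kPa.
Adiabatic: T₂/T₁ = (P₂/P₁)^((γ−1)/γ) ⇒ T₂ = 538×(0.231)^0.286 = 354 K; V₂ = 76.6 L.
ΔU = nCvΔT = 2.09×20.8×(354−538) = -7990 J.
Q = 0 for an adiabatic process, so W = −ΔU = 7990 J.
Work done on the gas = −W_by = -7990 J.

-7990 J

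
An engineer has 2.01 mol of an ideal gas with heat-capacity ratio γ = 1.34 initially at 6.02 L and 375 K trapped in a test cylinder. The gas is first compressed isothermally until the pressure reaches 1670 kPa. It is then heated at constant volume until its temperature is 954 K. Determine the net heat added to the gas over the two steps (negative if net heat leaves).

25500 J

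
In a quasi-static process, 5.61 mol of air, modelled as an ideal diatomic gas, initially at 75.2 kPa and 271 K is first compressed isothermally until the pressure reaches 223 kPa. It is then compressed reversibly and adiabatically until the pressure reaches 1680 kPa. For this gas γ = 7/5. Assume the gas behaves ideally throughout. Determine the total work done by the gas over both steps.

-38400 J

V₁ = nRT₁/P₁ = 5.61×8.314×271/75.2 = 168 L.
Step 1 — Isothermal: T stays 271 K; PV = const ⇒ V₂ = 56.7 L, P₂ = 223 kPa.
ΔU = 0 (ideal gas, T constant).
W = nRT ln(V₂/V₁) = 5.61×8.314×271×ln(0.337) = -13700 J.
Q = ΔU + W = -13700 J.
State after step 1: P = 223 kPa, V = 56.7 L, T = 271 K.
Step 2 — Adiabatic: T₂/T₁ = (P₂/P₁)^((γ−1)/γ) ⇒ T₂ = 271×(7.53)^0.286 = 483 K; V₂ = 13.4 L.
ΔU = nCvΔT = 5.61×20.8×(483−271) = 24700 J.
Q = 0 for an adiabatic process, so W = −ΔU = -24700 J.
Net over both steps: W = -38400 J, Q = -13700 J, ΔU = 24700 J.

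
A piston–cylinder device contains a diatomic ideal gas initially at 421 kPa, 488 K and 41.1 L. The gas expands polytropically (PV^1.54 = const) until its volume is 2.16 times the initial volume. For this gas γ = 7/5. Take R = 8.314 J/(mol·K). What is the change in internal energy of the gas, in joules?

n = P₁V₁/(RT₁) = 421×41.1/(8.314×488) = 4.26 mol.
Polytropic n=1.54: T₂ = T₁(V₁/V₂)^(n−1) = 488×(0.463)^0.54 = 322 K; P₂ = P₁(V₁/V₂)^n = 129 kPa.
For an ideal gas ΔU = nCvΔT with Cv = (5/2)R = 20.8 J/(mol·K).
ΔU = 4.26×20.8×(322−488) = -14700 J.

-14700 J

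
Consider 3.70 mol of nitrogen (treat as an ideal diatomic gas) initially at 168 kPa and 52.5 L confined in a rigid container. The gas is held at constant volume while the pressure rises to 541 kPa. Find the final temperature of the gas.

923 K

T₁ = P₁V₁/(nR) = 168×52.5/(3.70×8.314) = 287 K.
Isochoric: V stays 52.5 L; P/T = const ⇒ T₂ = 923 K, P₂ = 541 kPa.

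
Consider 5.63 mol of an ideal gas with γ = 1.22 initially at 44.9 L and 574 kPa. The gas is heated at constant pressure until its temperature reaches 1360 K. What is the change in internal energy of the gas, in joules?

T₁ = P₁V₁/(nR) = 574×44.9/(5.63×8.314) = 551 K.
Isobaric: P stays 574 kPa; V/T = const ⇒ T₂ = 1360 K, V₂ = 111 L.
For an ideal gas ΔU = nCvΔT with Cv = R/(γ−1) = 37.8 J/(mol·K).
ΔU = 5.63×37.8×(1360−551) = 172000 J.

172000 J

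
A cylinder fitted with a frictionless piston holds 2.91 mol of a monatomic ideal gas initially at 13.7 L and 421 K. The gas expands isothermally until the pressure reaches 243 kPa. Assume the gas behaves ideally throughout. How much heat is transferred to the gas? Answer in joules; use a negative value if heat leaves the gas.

P₁ = nRT₁/V₁ = 2.91×8.314×421/13.7 = 743 kPa.
Isothermal: T stays 421 K; PV = const ⇒ V₂ = 41.9 L, P₂ = 243 kPa.
ΔU = 0 (ideal gas, T constant).
W = nRT ln(V₂/V₁) = 2.91×8.314×421×ln(3.06) = 11400 J.
Q = ΔU + W = 11400 J.

11400 J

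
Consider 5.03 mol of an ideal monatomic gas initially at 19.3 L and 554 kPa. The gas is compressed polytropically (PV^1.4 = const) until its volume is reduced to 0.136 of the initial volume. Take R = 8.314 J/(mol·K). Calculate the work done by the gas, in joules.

T₁ = P₁V₁/(nR) = 554×19.3/(5.03×8.314) = 256 K.
Polytropic n=1.4: T₂ = T₁(V₁/V₂)^(n−1) = 256×(7.35)^0.40 = 568 K; P₂ = P₁(V₁/V₂)^n = 9050 kPa.
W = (P₁V₁−P₂V₂)/(n−1) = (554×19.3−9050×2.62)/0.40 = -32600 J.

-32600 J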